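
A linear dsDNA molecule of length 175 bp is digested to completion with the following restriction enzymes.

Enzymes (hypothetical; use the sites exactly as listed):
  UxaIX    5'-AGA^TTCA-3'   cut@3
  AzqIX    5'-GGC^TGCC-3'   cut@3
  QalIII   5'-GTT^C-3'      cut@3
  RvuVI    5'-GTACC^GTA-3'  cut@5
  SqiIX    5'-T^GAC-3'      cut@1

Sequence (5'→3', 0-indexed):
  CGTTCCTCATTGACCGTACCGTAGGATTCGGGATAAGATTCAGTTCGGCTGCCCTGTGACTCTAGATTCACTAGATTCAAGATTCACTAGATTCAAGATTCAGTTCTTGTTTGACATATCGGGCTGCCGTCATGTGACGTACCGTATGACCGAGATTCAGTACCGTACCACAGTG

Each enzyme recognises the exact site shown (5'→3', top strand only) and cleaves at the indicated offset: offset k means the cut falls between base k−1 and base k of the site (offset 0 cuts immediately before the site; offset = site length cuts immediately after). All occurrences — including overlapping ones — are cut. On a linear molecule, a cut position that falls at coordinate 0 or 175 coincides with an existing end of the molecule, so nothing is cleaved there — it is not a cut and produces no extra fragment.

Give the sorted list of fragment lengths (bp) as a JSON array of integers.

[4,4,4,7,7,7,7,7,7,8,8,8,9,9,9,9,9,11,11,12,18]

Scan for sites:
  UxaIX (AGATTCA, off=3): starts [35, 63, 72, 79, 88, 95, 152] → cuts [38, 66, 75, 82, 91, 98, 155]
  AzqIX (GGCTGCC, off=3): starts [46, 121] → cuts [49, 124]
  QalIII (GTTC, off=3): starts [1, 42, 102] → cuts [4, 45, 105]
  RvuVI (GTACCGTA, off=5): starts [15, 138, 159] → cuts [20, 143, 164]
  SqiIX (TGAC, off=1): starts [10, 56, 111, 134, 146] → cuts [11, 57, 112, 135, 147]

Pooled cuts: [4, 11, 20, 38, 45, 49, 57, 66, 75, 82, 91, 98, 105, 112, 124, 135, 143, 147, 155, 164]

Fragment lengths:
  [0,4): 4 bp
  [4,11): 7 bp
  [11,20): 9 bp
  [20,38): 18 bp
  [38,45): 7 bp
  [45,49): 4 bp
  [49,57): 8 bp
  [57,66): 9 bp
  [66,75): 9 bp
  [75,82): 7 bp
  [82,91): 9 bp
  [91,98): 7 bp
  [98,105): 7 bp
  [105,112): 7 bp
  [112,124): 12 bp
  [124,135): 11 bp
  [135,143): 8 bp
  [143,147): 4 bp
  [147,155): 8 bp
  [155,164): 9 bp
  [164,175): 11 bp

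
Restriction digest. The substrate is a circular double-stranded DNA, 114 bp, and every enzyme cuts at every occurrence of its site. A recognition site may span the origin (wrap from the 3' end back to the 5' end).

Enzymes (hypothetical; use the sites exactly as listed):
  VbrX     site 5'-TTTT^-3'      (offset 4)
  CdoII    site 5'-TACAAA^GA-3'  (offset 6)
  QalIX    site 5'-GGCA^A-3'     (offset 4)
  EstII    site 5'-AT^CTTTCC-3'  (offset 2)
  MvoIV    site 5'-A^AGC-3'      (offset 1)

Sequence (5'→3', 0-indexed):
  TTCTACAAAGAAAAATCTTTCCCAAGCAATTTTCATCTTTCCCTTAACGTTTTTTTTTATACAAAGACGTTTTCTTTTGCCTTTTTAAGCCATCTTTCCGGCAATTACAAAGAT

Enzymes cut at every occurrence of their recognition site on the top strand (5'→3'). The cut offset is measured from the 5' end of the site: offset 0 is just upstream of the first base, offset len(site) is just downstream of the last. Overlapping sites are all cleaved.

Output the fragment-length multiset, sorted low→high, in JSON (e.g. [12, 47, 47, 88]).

Site scan:
  VbrX (TTTT, off=4): starts [29, 49, 50, 51, 52, 53, 54, 69, 74, 81, 82] → cuts [33, 53, 54, 55, 56, 57, 58, 73, 78, 85, 86]
  CdoII (TACAAAGA, off=6): starts [3, 59, 105] → cuts [9, 65, 111]
  QalIX (GGCAA, off=4): starts [99] → cuts [103]
  EstII (ATCTTTCC, off=2): starts [14, 34, 91] → cuts [16, 36, 93]
  MvoIV (AAGC, off=1): starts [23, 86] → cuts [24, 87]

Pooled cuts: [9, 16, 24, 33, 36, 53, 54, 55, 56, 57, 58, 65, 73, 78, 85, 86, 87, 93, 103, 111]

Fragment lengths:
  9→16: 7 bp
  16→24: 8 bp
  24→33: 9 bp
  33→36: 3 bp
  36→53: 17 bp
  53→54: 1 bp
  54→55: 1 bp
  55→56: 1 bp
  56→57: 1 bp
  57→58: 1 bp
  58→65: 7 bp
  65→73: 8 bp
  73→78: 5 bp
  78→85: 7 bp
  85→86: 1 bp
  86→87: 1 bp
  87→93: 6 bp
  93→103: 10 bp
  103→111: 8 bp
  111→9 (wrap): 114-111+9 = 12 bp

[1,1,1,1,1,1,1,3,5,6,7,7,7,8,8,8,9,10,12,17]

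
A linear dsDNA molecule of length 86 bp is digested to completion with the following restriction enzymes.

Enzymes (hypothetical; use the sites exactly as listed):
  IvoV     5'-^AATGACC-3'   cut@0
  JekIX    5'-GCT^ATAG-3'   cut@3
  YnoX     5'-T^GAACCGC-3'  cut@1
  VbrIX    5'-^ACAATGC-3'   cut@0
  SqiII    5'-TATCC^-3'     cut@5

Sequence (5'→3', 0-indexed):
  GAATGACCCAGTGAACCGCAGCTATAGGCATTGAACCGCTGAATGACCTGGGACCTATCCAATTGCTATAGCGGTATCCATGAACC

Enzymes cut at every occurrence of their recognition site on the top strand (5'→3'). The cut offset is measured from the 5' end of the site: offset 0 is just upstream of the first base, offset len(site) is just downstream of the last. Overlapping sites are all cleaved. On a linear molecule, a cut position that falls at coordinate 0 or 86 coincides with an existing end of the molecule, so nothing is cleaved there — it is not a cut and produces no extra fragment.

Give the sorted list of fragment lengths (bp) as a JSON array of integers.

[1,7,7,9,9,11,11,12,19]

Site scan:
  IvoV AATGACC/0: at [1, 41] ⇒ [1, 41]
  JekIX GCTATAG/3: at [20, 64] ⇒ [23, 67]
  YnoX TGAACCGC/1: at [11, 31] ⇒ [12, 32]
  VbrIX (ACAATGC, off=0): no sites
  SqiII TATCC/5: at [55, 74] ⇒ [60, 79]

Pooled cuts: [1, 12, 23, 32, 41, 60, 67, 79]

Fragment lengths:
  [0,1): 1 bp
  [1,12): 11 bp
  [12,23): 11 bp
  [23,32): 9 bp
  [32,41): 9 bp
  [41,60): 19 bp
  [60,67): 7 bp
  [67,79): 12 bp
  [79,86): 7 bp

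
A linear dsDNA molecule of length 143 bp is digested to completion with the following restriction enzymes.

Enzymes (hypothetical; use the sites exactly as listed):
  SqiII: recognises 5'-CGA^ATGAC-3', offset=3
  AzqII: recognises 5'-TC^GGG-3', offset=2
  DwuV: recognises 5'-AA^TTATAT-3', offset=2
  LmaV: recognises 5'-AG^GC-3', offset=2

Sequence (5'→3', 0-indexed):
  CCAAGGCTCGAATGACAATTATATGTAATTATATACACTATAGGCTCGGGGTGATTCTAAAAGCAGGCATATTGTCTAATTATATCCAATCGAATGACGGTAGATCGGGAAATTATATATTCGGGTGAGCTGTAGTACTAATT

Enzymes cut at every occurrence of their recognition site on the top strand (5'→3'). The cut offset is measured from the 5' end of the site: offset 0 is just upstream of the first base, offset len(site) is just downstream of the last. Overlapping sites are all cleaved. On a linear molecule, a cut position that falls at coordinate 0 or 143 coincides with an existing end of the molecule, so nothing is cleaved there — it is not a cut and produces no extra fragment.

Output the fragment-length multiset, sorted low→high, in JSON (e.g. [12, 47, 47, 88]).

[4,5,6,6,7,10,10,13,13,14,15,19,21]

Site scan:
  SqiII CGAATGAC/3: at [8, 90] ⇒ [11, 93]
  AzqII TCGGG/2: at [45, 104, 120] ⇒ [47, 106, 122]
  DwuV AATTATAT/2: at [16, 26, 77, 110] ⇒ [18, 28, 79, 112]
  LmaV AGGC/2: at [3, 41, 64] ⇒ [5, 43, 66]

All cut coordinates (distinct, sorted): [5, 11, 18, 28, 43, 47, 66, 79, 93, 106, 112, 122]

Fragments:
  [0,5): 5 bp
  [5,11): 6 bp
  [11,18): 7 bp
  [18,28): 10 bp
  [28,43): 15 bp
  [43,47): 4 bp
  [47,66): 19 bp
  [66,79): 13 bp
  [79,93): 14 bp
  [93,106): 13 bp
  [106,112): 6 bp
  [112,122): 10 bp
  [122,143): 21 bp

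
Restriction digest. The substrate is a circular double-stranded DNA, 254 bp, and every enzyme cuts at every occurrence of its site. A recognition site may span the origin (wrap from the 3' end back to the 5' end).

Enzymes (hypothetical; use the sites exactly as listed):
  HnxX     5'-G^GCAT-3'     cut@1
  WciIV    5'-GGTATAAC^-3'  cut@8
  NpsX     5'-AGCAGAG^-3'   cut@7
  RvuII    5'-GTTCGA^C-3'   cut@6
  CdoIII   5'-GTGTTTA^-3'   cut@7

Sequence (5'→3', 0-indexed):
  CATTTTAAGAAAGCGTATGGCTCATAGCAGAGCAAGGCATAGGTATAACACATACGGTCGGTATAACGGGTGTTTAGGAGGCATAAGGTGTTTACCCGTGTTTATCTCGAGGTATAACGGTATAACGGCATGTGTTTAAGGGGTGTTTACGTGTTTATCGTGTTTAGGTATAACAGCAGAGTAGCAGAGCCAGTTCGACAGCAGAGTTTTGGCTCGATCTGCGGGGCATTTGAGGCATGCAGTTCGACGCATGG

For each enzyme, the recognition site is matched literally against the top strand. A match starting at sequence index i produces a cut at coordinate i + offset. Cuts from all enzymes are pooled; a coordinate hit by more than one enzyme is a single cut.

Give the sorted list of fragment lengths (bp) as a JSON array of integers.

[1,4,4,6,7,8,8,8,8,8,9,9,9,9,10,11,11,13,13,14,14,18,19,33]

Site scan:
  HnxX (GGCAT, off=1): starts [35, 79, 126, 224, 233, 252] → cuts [36, 80, 127, 225, 234, 253]
  WciIV (GGTATAAC, off=8): starts [41, 59, 110, 118, 166] → cuts [49, 67, 118, 126, 174]
  NpsX (AGCAGAG, off=7): starts [25, 174, 182, 199] → cuts [32, 181, 189, 206]
  RvuII (GTTCGAC, off=6): starts [192, 241] → cuts [198, 247]
  CdoIII (GTGTTTA, off=7): starts [69, 87, 97, 131, 142, 150, 159] → cuts [76, 94, 104, 138, 149, 157, 166]

All cut coordinates (distinct, sorted): [32, 36, 49, 67, 76, 80, 94, 104, 118, 126, 127, 138, 149, 157, 166, 174, 181, 189, 198, 206, 225, 234, 247, 253]

Fragments:
  32→36: 4 bp
  36→49: 13 bp
  49→67: 18 bp
  67→76: 9 bp
  76→80: 4 bp
  80→94: 14 bp
  94→104: 10 bp
  104→118: 14 bp
  118→126: 8 bp
  126→127: 1 bp
  127→138: 11 bp
  138→149: 11 bp
  149→157: 8 bp
  157→166: 9 bp
  166→174: 8 bp
  174→181: 7 bp
  181→189: 8 bp
  189→198: 9 bp
  198→206: 8 bp
  206→225: 19 bp
  225→234: 9 bp
  234→247: 13 bp
  247→253: 6 bp
  253→32 (wrap): 254-253+32 = 33 bp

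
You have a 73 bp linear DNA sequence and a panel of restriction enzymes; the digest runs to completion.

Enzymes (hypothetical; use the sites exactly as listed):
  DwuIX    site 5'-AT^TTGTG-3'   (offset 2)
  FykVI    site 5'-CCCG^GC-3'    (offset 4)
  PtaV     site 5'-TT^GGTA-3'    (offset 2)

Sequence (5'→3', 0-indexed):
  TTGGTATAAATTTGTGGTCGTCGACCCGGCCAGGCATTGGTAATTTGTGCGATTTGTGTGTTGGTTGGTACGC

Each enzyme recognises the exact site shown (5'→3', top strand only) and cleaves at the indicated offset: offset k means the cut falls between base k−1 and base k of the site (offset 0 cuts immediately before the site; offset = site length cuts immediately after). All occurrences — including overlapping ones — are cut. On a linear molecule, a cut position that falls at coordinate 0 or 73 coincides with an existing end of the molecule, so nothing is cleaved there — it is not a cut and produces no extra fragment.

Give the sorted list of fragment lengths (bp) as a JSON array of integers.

Site scan:
  DwuIX ATTTGTG/2: at [9, 42, 51] ⇒ [11, 44, 53]
  FykVI CCCGGC/4: at [24] ⇒ [28]
  PtaV TTGGTA/2: at [0, 36, 64] ⇒ [2, 38, 66]

All cut coordinates (distinct, sorted): [2, 11, 28, 38, 44, 53, 66]

Fragment lengths:
  [0,2): 2 bp
  [2,11): 9 bp
  [11,28): 17 bp
  [28,38): 10 bp
  [38,44): 6 bp
  [44,53): 9 bp
  [53,66): 13 bp
  [66,73): 7 bp

[2,6,7,9,9,10,13,17]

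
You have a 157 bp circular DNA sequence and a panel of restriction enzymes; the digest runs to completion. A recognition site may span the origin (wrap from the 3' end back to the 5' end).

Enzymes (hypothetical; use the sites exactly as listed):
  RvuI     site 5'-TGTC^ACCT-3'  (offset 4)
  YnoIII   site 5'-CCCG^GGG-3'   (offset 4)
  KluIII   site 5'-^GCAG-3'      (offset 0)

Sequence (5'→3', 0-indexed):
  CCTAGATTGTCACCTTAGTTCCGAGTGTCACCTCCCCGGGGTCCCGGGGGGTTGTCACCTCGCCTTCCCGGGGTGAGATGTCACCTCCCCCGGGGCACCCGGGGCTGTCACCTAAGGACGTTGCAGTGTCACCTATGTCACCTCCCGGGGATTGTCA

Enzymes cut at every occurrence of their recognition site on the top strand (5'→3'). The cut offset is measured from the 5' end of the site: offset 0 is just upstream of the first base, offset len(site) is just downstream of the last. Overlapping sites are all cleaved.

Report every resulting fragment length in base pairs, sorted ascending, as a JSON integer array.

[8,8,8,8,9,9,9,9,10,10,12,12,13,14,18]

Site scan:
  RvuI TGTCACCT/4: at [7, 25, 52, 78, 105, 126, 135, 152] ⇒ [11, 29, 56, 82, 109, 130, 139, 156]
  YnoIII CCCGGGG/4: at [34, 42, 66, 88, 97, 143] ⇒ [38, 46, 70, 92, 101, 147]
  KluIII GCAG/0: at [122] ⇒ [122]

Pooled cuts: [11, 29, 38, 46, 56, 70, 82, 92, 101, 109, 122, 130, 139, 147, 156]

Fragment lengths:
  11→29: 18 bp
  29→38: 9 bp
  38→46: 8 bp
  46→56: 10 bp
  56→70: 14 bp
  70→82: 12 bp
  82→92: 10 bp
  92→101: 9 bp
  101→109: 8 bp
  109→122: 13 bp
  122→130: 8 bp
  130→139: 9 bp
  139→147: 8 bp
  147→156: 9 bp
  156→11 (wrap): 157-156+11 = 12 bp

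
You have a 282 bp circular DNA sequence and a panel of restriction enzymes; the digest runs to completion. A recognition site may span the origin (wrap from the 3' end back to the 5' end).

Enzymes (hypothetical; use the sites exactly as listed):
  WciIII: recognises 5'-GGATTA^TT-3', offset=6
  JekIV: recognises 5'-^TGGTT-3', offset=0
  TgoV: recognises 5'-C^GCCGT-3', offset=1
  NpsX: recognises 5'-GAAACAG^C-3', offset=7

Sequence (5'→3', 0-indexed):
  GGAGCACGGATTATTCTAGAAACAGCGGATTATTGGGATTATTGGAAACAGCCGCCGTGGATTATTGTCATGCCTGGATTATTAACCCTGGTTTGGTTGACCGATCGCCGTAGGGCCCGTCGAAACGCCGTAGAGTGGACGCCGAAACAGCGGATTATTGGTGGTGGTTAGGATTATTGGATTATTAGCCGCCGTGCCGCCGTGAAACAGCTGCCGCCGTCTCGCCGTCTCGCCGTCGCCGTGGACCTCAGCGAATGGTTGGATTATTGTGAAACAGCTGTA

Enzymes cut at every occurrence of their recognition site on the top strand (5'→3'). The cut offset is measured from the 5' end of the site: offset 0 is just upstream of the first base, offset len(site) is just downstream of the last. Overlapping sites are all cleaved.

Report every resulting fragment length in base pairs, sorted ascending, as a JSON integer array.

[2,5,5,6,6,7,7,7,7,8,8,8,8,9,10,11,11,11,12,12,12,13,17,18,18,20,24]

Per-enzyme occurrences:
  WciIII (GGATTATT, off=6): starts [7, 26, 35, 58, 75, 151, 170, 178, 260] → cuts [13, 32, 41, 64, 81, 157, 176, 184, 266]
  JekIV (TGGTT, off=0): starts [88, 93, 164, 255] → cuts [88, 93, 164, 255]
  TgoV (CGCCGT, off=1): starts [52, 105, 125, 189, 197, 214, 222, 230, 236] → cuts [53, 106, 126, 190, 198, 215, 223, 231, 237]
  NpsX (GAAACAGC, off=7): starts [18, 44, 143, 203, 270] → cuts [25, 51, 150, 210, 277]

Pooled cuts: [13, 25, 32, 41, 51, 53, 64, 81, 88, 93, 106, 126, 150, 157, 164, 176, 184, 190, 198, 210, 215, 223, 231, 237, 255, 266, 277]

Fragments:
  13→25: 12 bp
  25→32: 7 bp
  32→41: 9 bp
  41→51: 10 bp
  51→53: 2 bp
  53→64: 11 bp
  64→81: 17 bp
  81→88: 7 bp
  88→93: 5 bp
  93→106: 13 bp
  106→126: 20 bp
  126→150: 24 bp
  150→157: 7 bp
  157→164: 7 bp
  164→176: 12 bp
  176→184: 8 bp
  184→190: 6 bp
  190→198: 8 bp
  198→210: 12 bp
  210→215: 5 bp
  215→223: 8 bp
  223→231: 8 bp
  231→237: 6 bp
  237→255: 18 bp
  255→266: 11 bp
  266→277: 11 bp
  277→13 (wrap): 282-277+13 = 18 bp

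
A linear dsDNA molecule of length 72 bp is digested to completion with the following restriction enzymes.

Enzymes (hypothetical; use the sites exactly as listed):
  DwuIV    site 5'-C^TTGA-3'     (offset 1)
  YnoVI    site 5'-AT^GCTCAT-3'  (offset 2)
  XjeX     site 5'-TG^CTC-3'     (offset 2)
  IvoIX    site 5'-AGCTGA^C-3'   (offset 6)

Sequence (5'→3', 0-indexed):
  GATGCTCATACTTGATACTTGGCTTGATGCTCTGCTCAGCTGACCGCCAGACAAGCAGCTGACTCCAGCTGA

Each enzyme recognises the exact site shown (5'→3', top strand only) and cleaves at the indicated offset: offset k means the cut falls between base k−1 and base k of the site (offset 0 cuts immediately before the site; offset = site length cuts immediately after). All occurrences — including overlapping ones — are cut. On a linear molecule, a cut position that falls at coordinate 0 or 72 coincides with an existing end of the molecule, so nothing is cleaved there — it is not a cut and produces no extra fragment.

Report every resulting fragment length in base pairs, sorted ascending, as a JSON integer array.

Scan for sites:
  DwuIV CTTGA/1: at [10, 22] ⇒ [11, 23]
  YnoVI ATGCTCAT/2: at [1] ⇒ [3]
  XjeX TGCTC/2: at [2, 27, 32] ⇒ [4, 29, 34]
  IvoIX AGCTGAC/6: at [37, 56] ⇒ [43, 62]

Pooled cuts: [3, 4, 11, 23, 29, 34, 43, 62]

Fragment lengths:
  [0,3): 3 bp
  [3,4): 1 bp
  [4,11): 7 bp
  [11,23): 12 bp
  [23,29): 6 bp
  [29,34): 5 bp
  [34,43): 9 bp
  [43,62): 19 bp
  [62,72): 10 bp

[1,3,5,6,7,9,10,12,19]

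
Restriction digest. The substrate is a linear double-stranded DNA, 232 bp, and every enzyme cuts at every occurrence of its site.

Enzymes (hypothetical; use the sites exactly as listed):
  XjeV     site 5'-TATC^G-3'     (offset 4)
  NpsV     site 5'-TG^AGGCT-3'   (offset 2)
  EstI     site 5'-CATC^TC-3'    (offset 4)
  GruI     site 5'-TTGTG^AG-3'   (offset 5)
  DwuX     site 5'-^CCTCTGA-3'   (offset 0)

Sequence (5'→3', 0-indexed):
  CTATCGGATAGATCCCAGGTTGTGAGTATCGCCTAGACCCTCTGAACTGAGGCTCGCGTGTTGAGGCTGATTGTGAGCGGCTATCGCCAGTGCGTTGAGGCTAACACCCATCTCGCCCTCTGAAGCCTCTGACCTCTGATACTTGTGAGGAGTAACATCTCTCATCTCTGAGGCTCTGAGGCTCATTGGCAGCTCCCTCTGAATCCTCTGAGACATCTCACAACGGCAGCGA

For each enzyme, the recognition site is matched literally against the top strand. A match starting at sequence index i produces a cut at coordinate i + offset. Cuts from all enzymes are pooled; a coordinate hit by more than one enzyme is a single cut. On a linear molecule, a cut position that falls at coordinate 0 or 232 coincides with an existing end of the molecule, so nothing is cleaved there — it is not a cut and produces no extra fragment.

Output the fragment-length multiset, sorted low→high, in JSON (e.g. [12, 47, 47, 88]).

[4,4,5,6,7,7,8,8,9,9,10,11,12,12,12,13,14,15,15,15,17,19]

Scan for sites:
  XjeV TATCG/4: at [1, 26, 81] ⇒ [5, 30, 85]
  NpsV TGAGGCT/2: at [47, 61, 95, 168, 176] ⇒ [49, 63, 97, 170, 178]
  EstI CATCTC/4: at [108, 155, 162, 213] ⇒ [112, 159, 166, 217]
  GruI TTGTGAG/5: at [19, 70, 142] ⇒ [24, 75, 147]
  DwuX CCTCTGA/0: at [38, 116, 125, 132, 195, 204] ⇒ [38, 116, 125, 132, 195, 204]

All cut coordinates (distinct, sorted): [5, 24, 30, 38, 49, 63, 75, 85, 97, 112, 116, 125, 132, 147, 159, 166, 170, 178, 195, 204, 217]

Fragments:
  [0,5): 5 bp
  [5,24): 19 bp
  [24,30): 6 bp
  [30,38): 8 bp
  [38,49): 11 bp
  [49,63): 14 bp
  [63,75): 12 bp
  [75,85): 10 bp
  [85,97): 12 bp
  [97,112): 15 bp
  [112,116): 4 bp
  [116,125): 9 bp
  [125,132): 7 bp
  [132,147): 15 bp
  [147,159): 12 bp
  [159,166): 7 bp
  [166,170): 4 bp
  [170,178): 8 bp
  [178,195): 17 bp
  [195,204): 9 bp
  [204,217): 13 bp
  [217,232): 15 bp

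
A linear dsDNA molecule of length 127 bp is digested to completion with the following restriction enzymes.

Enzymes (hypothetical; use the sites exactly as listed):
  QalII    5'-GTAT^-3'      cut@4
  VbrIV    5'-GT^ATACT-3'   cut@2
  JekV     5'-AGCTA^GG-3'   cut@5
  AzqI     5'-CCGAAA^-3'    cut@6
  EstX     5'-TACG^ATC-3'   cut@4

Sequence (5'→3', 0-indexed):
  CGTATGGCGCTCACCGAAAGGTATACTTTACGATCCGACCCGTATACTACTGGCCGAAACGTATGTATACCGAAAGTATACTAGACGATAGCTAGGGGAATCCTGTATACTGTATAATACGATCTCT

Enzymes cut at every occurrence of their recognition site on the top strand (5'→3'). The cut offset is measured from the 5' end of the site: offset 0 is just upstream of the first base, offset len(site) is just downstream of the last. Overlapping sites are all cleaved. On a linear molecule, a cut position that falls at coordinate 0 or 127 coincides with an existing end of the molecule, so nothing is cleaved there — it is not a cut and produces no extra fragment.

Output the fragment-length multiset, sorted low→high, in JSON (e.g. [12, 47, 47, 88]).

Per-enzyme occurrences:
  QalII GTAT/4: at [1, 20, 41, 60, 64, 75, 104, 111] ⇒ [5, 24, 45, 64, 68, 79, 108, 115]
  VbrIV GTATACT/2: at [20, 41, 75, 104] ⇒ [22, 43, 77, 106]
  JekV AGCTAGG/5: at [89] ⇒ [94]
  AzqI CCGAAA/6: at [13, 53, 69] ⇒ [19, 59, 75]
  EstX TACGATC/4: at [28, 117] ⇒ [32, 121]

Pooled cuts: [5, 19, 22, 24, 32, 43, 45, 59, 64, 68, 75, 77, 79, 94, 106, 108, 115, 121]

Fragment lengths:
  [0,5): 5 bp
  [5,19): 14 bp
  [19,22): 3 bp
  [22,24): 2 bp
  [24,32): 8 bp
  [32,43): 11 bp
  [43,45): 2 bp
  [45,59): 14 bp
  [59,64): 5 bp
  [64,68): 4 bp
  [68,75): 7 bp
  [75,77): 2 bp
  [77,79): 2 bp
  [79,94): 15 bp
  [94,106): 12 bp
  [106,108): 2 bp
  [108,115): 7 bp
  [115,121): 6 bp
  [121,127): 6 bp

[2,2,2,2,2,3,4,5,5,6,6,7,7,8,11,12,14,14,15]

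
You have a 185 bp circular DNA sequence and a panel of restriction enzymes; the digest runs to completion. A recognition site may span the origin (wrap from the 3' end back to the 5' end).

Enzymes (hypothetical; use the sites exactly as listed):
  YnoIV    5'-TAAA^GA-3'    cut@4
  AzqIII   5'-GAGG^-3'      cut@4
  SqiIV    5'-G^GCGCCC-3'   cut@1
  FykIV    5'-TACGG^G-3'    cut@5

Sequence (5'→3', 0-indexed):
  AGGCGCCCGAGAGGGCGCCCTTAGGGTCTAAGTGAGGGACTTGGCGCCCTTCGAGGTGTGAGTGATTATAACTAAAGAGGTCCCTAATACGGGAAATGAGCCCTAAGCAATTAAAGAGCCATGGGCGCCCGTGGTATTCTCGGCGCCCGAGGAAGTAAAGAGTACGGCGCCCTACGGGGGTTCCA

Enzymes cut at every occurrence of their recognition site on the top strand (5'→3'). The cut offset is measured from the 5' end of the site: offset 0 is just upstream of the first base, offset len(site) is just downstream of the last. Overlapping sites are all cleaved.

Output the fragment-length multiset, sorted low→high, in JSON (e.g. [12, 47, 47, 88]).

Per-enzyme occurrences:
  YnoIV (TAAAGA, off=4): starts [72, 111, 155] → cuts [76, 115, 159]
  AzqIII (GAGG, off=4): starts [10, 33, 52, 76, 148] → cuts [14, 37, 56, 80, 152]
  SqiIV (GGCGCCC, off=1): starts [1, 13, 42, 123, 141, 165] → cuts [2, 14, 43, 124, 142, 166]
  FykIV (TACGGG, off=5): starts [87, 172] → cuts [92, 177]

All cut coordinates (distinct, sorted): [2, 14, 37, 43, 56, 76, 80, 92, 115, 124, 142, 152, 159, 166, 177]

Fragments:
  2→14: 12 bp
  14→37: 23 bp
  37→43: 6 bp
  43→56: 13 bp
  56→76: 20 bp
  76→80: 4 bp
  80→92: 12 bp
  92→115: 23 bp
  115→124: 9 bp
  124→142: 18 bp
  142→152: 10 bp
  152→159: 7 bp
  159→166: 7 bp
  166→177: 11 bp
  177→2 (wrap): 185-177+2 = 10 bp

[4,6,7,7,9,10,10,11,12,12,13,18,20,23,23]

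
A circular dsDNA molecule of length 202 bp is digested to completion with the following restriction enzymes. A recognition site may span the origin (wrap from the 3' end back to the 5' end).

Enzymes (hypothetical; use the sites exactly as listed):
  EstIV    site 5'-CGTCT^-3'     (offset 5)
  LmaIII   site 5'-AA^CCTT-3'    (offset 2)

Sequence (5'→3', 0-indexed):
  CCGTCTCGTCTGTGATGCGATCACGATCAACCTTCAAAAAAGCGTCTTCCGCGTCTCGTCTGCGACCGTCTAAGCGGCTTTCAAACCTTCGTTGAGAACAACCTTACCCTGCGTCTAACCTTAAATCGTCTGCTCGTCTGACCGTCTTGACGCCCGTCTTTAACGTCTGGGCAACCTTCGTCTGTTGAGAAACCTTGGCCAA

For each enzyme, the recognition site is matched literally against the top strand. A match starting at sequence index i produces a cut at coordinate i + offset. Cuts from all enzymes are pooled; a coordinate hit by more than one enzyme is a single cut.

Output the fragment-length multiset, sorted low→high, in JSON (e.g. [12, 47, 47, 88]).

Scan for sites:
  EstIV CGTCT/5: at [1, 6, 42, 51, 56, 66, 111, 126, 134, 142, 154, 163, 178] ⇒ [6, 11, 47, 56, 61, 71, 116, 131, 139, 147, 159, 168, 183]
  LmaIII AACCTT/2: at [28, 83, 99, 116, 172, 190] ⇒ [30, 85, 101, 118, 174, 192]

Pooled cuts: [6, 11, 30, 47, 56, 61, 71, 85, 101, 116, 118, 131, 139, 147, 159, 168, 174, 183, 192]

Fragments:
  6→11: 5 bp
  11→30: 19 bp
  30→47: 17 bp
  47→56: 9 bp
  56→61: 5 bp
  61→71: 10 bp
  71→85: 14 bp
  85→101: 16 bp
  101→116: 15 bp
  116→118: 2 bp
  118→131: 13 bp
  131→139: 8 bp
  139→147: 8 bp
  147→159: 12 bp
  159→168: 9 bp
  168→174: 6 bp
  174→183: 9 bp
  183→192: 9 bp
  192→6 (wrap): 202-192+6 = 16 bp

[2,5,5,6,8,8,9,9,9,9,10,12,13,14,15,16,16,17,19]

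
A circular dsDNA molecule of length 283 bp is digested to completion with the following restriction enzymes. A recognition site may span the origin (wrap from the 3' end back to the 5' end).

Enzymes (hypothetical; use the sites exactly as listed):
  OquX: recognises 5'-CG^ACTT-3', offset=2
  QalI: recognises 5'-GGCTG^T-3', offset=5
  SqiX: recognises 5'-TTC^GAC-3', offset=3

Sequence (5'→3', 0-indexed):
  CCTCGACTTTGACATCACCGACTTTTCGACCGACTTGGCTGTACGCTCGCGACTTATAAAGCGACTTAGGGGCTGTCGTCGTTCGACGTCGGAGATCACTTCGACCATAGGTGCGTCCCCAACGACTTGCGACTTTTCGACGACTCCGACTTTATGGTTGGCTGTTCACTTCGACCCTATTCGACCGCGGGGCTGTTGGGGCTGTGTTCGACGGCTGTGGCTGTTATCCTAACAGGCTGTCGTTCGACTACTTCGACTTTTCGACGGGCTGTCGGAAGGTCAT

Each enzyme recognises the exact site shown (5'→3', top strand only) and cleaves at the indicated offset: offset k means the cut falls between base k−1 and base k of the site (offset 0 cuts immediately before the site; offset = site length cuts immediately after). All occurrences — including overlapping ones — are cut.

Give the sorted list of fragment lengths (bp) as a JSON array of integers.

[1,5,5,6,6,7,7,7,7,8,8,9,9,9,9,9,10,10,10,12,12,13,15,16,16,17,18,22]

Scan for sites:
  OquX CGACTT/2: at [3, 18, 30, 49, 61, 122, 129, 146, 253] ⇒ [5, 20, 32, 51, 63, 124, 131, 148, 255]
  QalI GGCTGT/5: at [36, 70, 159, 190, 199, 212, 218, 234, 266] ⇒ [41, 75, 164, 195, 204, 217, 223, 239, 271]
  SqiX TTCGAC/3: at [24, 81, 99, 135, 169, 179, 206, 242, 251, 259] ⇒ [27, 84, 102, 138, 172, 182, 209, 245, 254, 262]

All cut coordinates (distinct, sorted): [5, 20, 27, 32, 41, 51, 63, 75, 84, 102, 124, 131, 138, 148, 164, 172, 182, 195, 204, 209, 217, 223, 239, 245, 254, 255, 262, 271]

Fragments:
  5→20: 15 bp
  20→27: 7 bp
  27→32: 5 bp
  32→41: 9 bp
  41→51: 10 bp
  51→63: 12 bp
  63→75: 12 bp
  75→84: 9 bp
  84→102: 18 bp
  102→124: 22 bp
  124→131: 7 bp
  131→138: 7 bp
  138→148: 10 bp
  148→164: 16 bp
  164→172: 8 bp
  172→182: 10 bp
  182→195: 13 bp
  195→204: 9 bp
  204→209: 5 bp
  209→217: 8 bp
  217→223: 6 bp
  223→239: 16 bp
  239→245: 6 bp
  245→254: 9 bp
  254→255: 1 bp
  255→262: 7 bp
  262→271: 9 bp
  271→5 (wrap): 283-271+5 = 17 bp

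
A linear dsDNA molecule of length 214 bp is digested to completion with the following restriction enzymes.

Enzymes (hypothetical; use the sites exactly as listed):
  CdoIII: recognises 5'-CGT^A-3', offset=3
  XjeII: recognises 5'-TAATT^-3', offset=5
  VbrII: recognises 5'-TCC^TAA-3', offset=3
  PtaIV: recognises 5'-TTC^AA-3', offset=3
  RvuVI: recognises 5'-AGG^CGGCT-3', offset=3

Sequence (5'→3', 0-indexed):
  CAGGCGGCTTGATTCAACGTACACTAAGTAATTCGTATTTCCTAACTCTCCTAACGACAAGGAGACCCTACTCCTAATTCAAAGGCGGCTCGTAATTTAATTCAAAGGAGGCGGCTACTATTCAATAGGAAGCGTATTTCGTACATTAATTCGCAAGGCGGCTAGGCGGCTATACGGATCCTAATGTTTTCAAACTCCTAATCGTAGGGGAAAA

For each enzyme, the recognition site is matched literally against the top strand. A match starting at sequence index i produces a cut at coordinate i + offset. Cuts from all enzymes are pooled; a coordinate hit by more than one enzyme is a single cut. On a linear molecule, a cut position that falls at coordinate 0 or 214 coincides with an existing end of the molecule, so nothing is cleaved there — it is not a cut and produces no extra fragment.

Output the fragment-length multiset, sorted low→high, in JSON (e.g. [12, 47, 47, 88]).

[1,1,3,4,4,5,5,5,5,6,7,7,7,7,8,8,8,9,9,9,10,11,12,12,13,15,23]

Scan for sites:
  CdoIII (CGTA, off=3): starts [17, 33, 90, 132, 139, 202] → cuts [20, 36, 93, 135, 142, 205]
  XjeII (TAATT, off=5): starts [28, 74, 92, 97, 146] → cuts [33, 79, 97, 102, 151]
  VbrII (TCCTAA, off=3): starts [39, 48, 71, 178, 195] → cuts [42, 51, 74, 181, 198]
  PtaIV (TTCAA, off=3): starts [12, 77, 100, 120, 188] → cuts [15, 80, 103, 123, 191]
  RvuVI (AGGCGGCT, off=3): starts [1, 82, 108, 155, 163] → cuts [4, 85, 111, 158, 166]

Pooled cuts: [4, 15, 20, 33, 36, 42, 51, 74, 79, 80, 85, 93, 97, 102, 103, 111, 123, 135, 142, 151, 158, 166, 181, 191, 198, 205]

Fragments:
  [0,4): 4 bp
  [4,15): 11 bp
  [15,20): 5 bp
  [20,33): 13 bp
  [33,36): 3 bp
  [36,42): 6 bp
  [42,51): 9 bp
  [51,74): 23 bp
  [74,79): 5 bp
  [79,80): 1 bp
  [80,85): 5 bp
  [85,93): 8 bp
  [93,97): 4 bp
  [97,102): 5 bp
  [102,103): 1 bp
  [103,111): 8 bp
  [111,123): 12 bp
  [123,135): 12 bp
  [135,142): 7 bp
  [142,151): 9 bp
  [151,158): 7 bp
  [158,166): 8 bp
  [166,181): 15 bp
  [181,191): 10 bp
  [191,198): 7 bp
  [198,205): 7 bp
  [205,214): 9 bp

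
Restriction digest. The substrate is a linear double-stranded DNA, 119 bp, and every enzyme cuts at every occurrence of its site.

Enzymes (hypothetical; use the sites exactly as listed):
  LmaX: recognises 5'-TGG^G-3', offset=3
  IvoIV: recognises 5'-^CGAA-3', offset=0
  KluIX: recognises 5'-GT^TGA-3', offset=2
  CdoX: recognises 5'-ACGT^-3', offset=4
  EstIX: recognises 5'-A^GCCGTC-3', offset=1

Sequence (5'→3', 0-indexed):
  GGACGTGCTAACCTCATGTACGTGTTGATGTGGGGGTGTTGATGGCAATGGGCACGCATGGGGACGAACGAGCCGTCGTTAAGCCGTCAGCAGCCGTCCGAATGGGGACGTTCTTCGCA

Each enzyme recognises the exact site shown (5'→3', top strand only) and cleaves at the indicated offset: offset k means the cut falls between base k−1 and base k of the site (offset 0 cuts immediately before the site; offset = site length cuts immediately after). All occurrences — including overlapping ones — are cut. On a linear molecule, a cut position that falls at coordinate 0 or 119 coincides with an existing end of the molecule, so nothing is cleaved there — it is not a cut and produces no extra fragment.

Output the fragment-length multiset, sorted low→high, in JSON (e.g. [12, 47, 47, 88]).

Per-enzyme occurrences:
  LmaX (TGGG, off=3): starts [30, 48, 58, 102] → cuts [33, 51, 61, 105]
  IvoIV (CGAA, off=0): starts [64, 98] → cuts [64, 98]
  KluIX (GTTGA, off=2): starts [23, 37] → cuts [25, 39]
  CdoX (ACGT, off=4): starts [2, 19, 107] → cuts [6, 23, 111]
  EstIX (AGCCGTC, off=1): starts [70, 81, 91] → cuts [71, 82, 92]

Pooled cuts: [6, 23, 25, 33, 39, 51, 61, 64, 71, 82, 92, 98, 105, 111]

Fragments:
  [0,6): 6 bp
  [6,23): 17 bp
  [23,25): 2 bp
  [25,33): 8 bp
  [33,39): 6 bp
  [39,51): 12 bp
  [51,61): 10 bp
  [61,64): 3 bp
  [64,71): 7 bp
  [71,82): 11 bp
  [82,92): 10 bp
  [92,98): 6 bp
  [98,105): 7 bp
  [105,111): 6 bp
  [111,119): 8 bp

[2,3,6,6,6,6,7,7,8,8,10,10,11,12,17]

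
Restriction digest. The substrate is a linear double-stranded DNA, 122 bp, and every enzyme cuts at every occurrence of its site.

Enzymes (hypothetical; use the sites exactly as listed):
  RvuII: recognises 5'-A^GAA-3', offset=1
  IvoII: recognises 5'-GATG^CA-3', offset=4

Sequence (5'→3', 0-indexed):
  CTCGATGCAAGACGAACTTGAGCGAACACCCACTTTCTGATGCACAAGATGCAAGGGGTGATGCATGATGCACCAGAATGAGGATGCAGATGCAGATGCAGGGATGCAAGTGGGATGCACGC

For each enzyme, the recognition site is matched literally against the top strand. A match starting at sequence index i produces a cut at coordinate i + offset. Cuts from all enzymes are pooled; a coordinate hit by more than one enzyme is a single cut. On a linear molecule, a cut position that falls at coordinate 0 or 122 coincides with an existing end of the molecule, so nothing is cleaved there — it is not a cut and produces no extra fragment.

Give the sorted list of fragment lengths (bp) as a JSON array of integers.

[5,5,6,6,7,7,8,9,11,11,12,35]

Per-enzyme occurrences:
  RvuII (AGAA, off=1): starts [74] → cuts [75]
  IvoII (GATGCA, off=4): starts [3, 38, 47, 59, 66, 82, 88, 94, 102, 113] → cuts [7, 42, 51, 63, 70, 86, 92, 98, 106, 117]

All cut coordinates (distinct, sorted): [7, 42, 51, 63, 70, 75, 86, 92, 98, 106, 117]

Fragment lengths:
  [0,7): 7 bp
  [7,42): 35 bp
  [42,51): 9 bp
  [51,63): 12 bp
  [63,70): 7 bp
  [70,75): 5 bp
  [75,86): 11 bp
  [86,92): 6 bp
  [92,98): 6 bp
  [98,106): 8 bp
  [106,117): 11 bp
  [117,122): 5 bp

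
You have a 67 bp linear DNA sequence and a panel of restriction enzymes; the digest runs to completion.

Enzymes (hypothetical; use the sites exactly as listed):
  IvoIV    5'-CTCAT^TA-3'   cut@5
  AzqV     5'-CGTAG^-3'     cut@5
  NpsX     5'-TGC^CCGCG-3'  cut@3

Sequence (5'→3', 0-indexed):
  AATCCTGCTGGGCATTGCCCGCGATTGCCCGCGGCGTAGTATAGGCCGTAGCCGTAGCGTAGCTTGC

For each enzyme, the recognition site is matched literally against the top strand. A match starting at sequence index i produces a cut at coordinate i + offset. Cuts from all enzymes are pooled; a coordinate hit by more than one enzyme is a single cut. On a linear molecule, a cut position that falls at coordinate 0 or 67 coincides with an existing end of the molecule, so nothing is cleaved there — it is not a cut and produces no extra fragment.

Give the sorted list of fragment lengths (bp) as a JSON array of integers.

Scan for sites:
  IvoIV (CTCATTA, off=5): no sites
  AzqV CGTAG/5: at [34, 46, 52, 57] ⇒ [39, 51, 57, 62]
  NpsX TGCCCGCG/3: at [15, 25] ⇒ [18, 28]

All cut coordinates (distinct, sorted): [18, 28, 39, 51, 57, 62]

Fragment lengths:
  [0,18): 18 bp
  [18,28): 10 bp
  [28,39): 11 bp
  [39,51): 12 bp
  [51,57): 6 bp
  [57,62): 5 bp
  [62,67): 5 bp

[5,5,6,10,11,12,18]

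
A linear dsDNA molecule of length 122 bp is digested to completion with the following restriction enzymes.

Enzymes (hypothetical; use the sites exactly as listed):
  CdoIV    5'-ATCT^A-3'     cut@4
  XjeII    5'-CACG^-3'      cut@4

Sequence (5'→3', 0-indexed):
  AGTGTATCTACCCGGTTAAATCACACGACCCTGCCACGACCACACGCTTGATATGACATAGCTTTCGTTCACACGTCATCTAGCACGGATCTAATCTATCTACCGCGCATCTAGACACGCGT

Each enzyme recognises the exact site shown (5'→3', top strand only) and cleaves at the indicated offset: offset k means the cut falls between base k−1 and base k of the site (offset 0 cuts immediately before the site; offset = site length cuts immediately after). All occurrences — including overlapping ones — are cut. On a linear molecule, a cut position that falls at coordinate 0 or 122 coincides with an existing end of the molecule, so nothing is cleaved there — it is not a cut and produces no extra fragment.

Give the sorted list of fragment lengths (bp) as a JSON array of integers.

[3,4,5,5,6,6,7,8,9,11,11,18,29]

Scan for sites:
  CdoIV (ATCTA, off=4): starts [5, 77, 88, 93, 97, 108] → cuts [9, 81, 92, 97, 101, 112]
  XjeII (CACG, off=4): starts [23, 34, 42, 71, 83, 115] → cuts [27, 38, 46, 75, 87, 119]

All cut coordinates (distinct, sorted): [9, 27, 38, 46, 75, 81, 87, 92, 97, 101, 112, 119]

Fragments:
  [0,9): 9 bp
  [9,27): 18 bp
  [27,38): 11 bp
  [38,46): 8 bp
  [46,75): 29 bp
  [75,81): 6 bp
  [81,87): 6 bp
  [87,92): 5 bp
  [92,97): 5 bp
  [97,101): 4 bp
  [101,112): 11 bp
  [112,119): 7 bp
  [119,122): 3 bp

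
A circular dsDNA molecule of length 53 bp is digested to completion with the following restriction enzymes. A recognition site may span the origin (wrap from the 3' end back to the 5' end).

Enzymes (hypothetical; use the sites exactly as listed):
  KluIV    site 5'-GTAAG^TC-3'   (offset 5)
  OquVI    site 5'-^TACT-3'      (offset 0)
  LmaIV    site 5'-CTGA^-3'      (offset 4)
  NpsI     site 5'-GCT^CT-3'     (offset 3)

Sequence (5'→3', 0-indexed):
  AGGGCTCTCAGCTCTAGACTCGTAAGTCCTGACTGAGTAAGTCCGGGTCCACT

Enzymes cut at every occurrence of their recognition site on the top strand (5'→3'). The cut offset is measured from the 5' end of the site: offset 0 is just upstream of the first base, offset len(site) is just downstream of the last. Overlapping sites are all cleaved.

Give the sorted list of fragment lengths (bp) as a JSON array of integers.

[4,5,6,7,13,18]

Scan for sites:
  KluIV (GTAAGTC, off=5): starts [21, 36] → cuts [26, 41]
  OquVI (TACT, off=0): no sites
  LmaIV (CTGA, off=4): starts [28, 32] → cuts [32, 36]
  NpsI (GCTCT, off=3): starts [3, 10] → cuts [6, 13]

All cut coordinates (distinct, sorted): [6, 13, 26, 32, 36, 41]

Fragments:
  6→13: 7 bp
  13→26: 13 bp
  26→32: 6 bp
  32→36: 4 bp
  36→41: 5 bp
  41→6 (wrap): 53-41+6 = 18 bp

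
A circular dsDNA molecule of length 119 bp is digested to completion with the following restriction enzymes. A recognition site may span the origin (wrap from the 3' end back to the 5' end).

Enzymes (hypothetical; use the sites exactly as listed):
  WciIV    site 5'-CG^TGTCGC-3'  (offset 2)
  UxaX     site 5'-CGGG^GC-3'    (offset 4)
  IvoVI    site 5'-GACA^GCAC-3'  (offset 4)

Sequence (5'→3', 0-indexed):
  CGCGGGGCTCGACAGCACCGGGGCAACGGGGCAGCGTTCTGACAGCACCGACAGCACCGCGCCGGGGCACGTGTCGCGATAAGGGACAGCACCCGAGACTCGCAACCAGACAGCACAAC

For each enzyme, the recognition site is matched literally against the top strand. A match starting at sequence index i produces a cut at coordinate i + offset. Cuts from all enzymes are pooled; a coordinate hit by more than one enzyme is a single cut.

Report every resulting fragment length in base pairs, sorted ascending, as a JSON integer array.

Scan for sites:
  WciIV CGTGTCGC/2: at [69] ⇒ [71]
  UxaX CGGGGC/4: at [2, 18, 26, 62] ⇒ [6, 22, 30, 66]
  IvoVI GACAGCAC/4: at [10, 40, 49, 84, 108] ⇒ [14, 44, 53, 88, 112]

Pooled cuts: [6, 14, 22, 30, 44, 53, 66, 71, 88, 112]

Fragment lengths:
  6→14: 8 bp
  14→22: 8 bp
  22→30: 8 bp
  30→44: 14 bp
  44→53: 9 bp
  53→66: 13 bp
  66→71: 5 bp
  71→88: 17 bp
  88→112: 24 bp
  112→6 (wrap): 119-112+6 = 13 bp

[5,8,8,8,9,13,13,14,17,24]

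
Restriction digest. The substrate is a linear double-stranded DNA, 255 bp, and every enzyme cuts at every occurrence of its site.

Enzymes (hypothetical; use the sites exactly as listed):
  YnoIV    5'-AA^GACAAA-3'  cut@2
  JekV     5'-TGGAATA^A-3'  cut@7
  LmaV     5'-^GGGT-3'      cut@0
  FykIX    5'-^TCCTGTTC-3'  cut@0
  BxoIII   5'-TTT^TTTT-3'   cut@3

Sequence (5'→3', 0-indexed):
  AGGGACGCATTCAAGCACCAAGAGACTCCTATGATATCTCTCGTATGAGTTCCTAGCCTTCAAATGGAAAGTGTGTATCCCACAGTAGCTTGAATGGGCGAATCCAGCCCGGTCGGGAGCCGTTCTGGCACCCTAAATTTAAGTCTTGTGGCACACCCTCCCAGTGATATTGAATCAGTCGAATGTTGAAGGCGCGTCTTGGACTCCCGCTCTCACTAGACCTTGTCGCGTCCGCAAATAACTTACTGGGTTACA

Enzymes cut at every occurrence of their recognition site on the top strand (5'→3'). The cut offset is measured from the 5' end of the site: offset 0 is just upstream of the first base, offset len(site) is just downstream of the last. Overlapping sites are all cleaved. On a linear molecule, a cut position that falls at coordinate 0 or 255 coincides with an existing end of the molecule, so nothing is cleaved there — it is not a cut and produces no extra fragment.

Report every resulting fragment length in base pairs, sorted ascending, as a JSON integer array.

[8,247]

Site scan:
  YnoIV (AAGACAAA, off=2): no sites
  JekV (TGGAATAA, off=7): no sites
  LmaV GGGT/0: at [247] ⇒ [247]
  FykIX (TCCTGTTC, off=0): no sites
  BxoIII (TTTTTTT, off=3): no sites

All cut coordinates (distinct, sorted): [247]

Fragments:
  [0,247): 247 bp
  [247,255): 8 bp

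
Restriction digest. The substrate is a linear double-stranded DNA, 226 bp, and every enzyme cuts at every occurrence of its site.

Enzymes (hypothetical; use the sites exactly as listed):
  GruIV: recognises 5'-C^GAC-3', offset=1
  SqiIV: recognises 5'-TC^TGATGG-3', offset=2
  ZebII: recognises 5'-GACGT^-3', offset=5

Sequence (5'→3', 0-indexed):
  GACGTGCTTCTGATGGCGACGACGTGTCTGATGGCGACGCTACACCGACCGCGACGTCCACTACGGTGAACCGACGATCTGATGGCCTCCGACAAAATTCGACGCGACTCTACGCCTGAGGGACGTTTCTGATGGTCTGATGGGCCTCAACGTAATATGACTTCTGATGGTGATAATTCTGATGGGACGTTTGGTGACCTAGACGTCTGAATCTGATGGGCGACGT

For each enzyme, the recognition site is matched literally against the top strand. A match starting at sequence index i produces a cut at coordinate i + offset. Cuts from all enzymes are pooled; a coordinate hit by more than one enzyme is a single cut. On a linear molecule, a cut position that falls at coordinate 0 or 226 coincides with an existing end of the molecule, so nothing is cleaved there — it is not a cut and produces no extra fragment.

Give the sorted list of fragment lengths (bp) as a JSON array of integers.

[3,3,3,5,5,5,5,5,5,6,7,7,7,7,8,8,10,11,11,11,15,15,16,21,27]

Per-enzyme occurrences:
  GruIV (CGAC, off=1): starts [16, 19, 34, 45, 51, 71, 89, 99, 104, 220] → cuts [17, 20, 35, 46, 52, 72, 90, 100, 105, 221]
  SqiIV (TCTGATGG, off=2): starts [8, 26, 77, 127, 135, 162, 177, 211] → cuts [10, 28, 79, 129, 137, 164, 179, 213]
  ZebII (GACGT, off=5): starts [0, 20, 52, 121, 185, 201, 221] → cuts [5, 25, 57, 126, 190, 206] (position 226 is a terminus of the linear molecule — no cut)

Pooled cuts: [5, 10, 17, 20, 25, 28, 35, 46, 52, 57, 72, 79, 90, 100, 105, 126, 129, 137, 164, 179, 190, 206, 213, 221]

Fragments:
  [0,5): 5 bp
  [5,10): 5 bp
  [10,17): 7 bp
  [17,20): 3 bp
  [20,25): 5 bp
  [25,28): 3 bp
  [28,35): 7 bp
  [35,46): 11 bp
  [46,52): 6 bp
  [52,57): 5 bp
  [57,72): 15 bp
  [72,79): 7 bp
  [79,90): 11 bp
  [90,100): 10 bp
  [100,105): 5 bp
  [105,126): 21 bp
  [126,129): 3 bp
  [129,137): 8 bp
  [137,164): 27 bp
  [164,179): 15 bp
  [179,190): 11 bp
  [190,206): 16 bp
  [206,213): 7 bp
  [213,221): 8 bp
  [221,226): 5 bp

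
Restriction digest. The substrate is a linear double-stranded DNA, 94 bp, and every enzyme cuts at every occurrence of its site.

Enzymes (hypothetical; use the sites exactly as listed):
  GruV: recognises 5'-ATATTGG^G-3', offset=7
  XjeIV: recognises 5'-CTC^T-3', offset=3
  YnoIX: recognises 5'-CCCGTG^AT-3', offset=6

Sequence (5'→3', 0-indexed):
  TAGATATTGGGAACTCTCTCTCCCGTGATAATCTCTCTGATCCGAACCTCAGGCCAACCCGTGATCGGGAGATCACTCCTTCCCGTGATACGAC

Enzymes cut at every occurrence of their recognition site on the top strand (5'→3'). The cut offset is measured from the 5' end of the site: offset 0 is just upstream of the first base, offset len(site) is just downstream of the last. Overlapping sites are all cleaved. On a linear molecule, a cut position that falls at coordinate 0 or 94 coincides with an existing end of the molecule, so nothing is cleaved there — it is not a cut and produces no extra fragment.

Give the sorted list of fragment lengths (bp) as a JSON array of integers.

Site scan:
  GruV (ATATTGGG, off=7): starts [3] → cuts [10]
  XjeIV (CTCT, off=3): starts [13, 15, 17, 32, 34] → cuts [16, 18, 20, 35, 37]
  YnoIX (CCCGTGAT, off=6): starts [21, 57, 81] → cuts [27, 63, 87]

Pooled cuts: [10, 16, 18, 20, 27, 35, 37, 63, 87]

Fragment lengths:
  [0,10): 10 bp
  [10,16): 6 bp
  [16,18): 2 bp
  [18,20): 2 bp
  [20,27): 7 bp
  [27,35): 8 bp
  [35,37): 2 bp
  [37,63): 26 bp
  [63,87): 24 bp
  [87,94): 7 bp

[2,2,2,6,7,7,8,10,24,26]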